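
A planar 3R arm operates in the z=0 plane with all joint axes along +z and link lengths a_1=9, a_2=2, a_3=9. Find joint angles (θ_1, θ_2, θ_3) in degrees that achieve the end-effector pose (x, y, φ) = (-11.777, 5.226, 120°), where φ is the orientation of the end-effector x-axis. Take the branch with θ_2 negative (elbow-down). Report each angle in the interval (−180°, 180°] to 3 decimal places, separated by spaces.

-149.998 -134.986 44.984

wrist centre = target − a_3·(cos φ, sin φ) = (-7.2770, -2.5682)
cos θ_2 = (59.5505−9²−2²)/(2·9·2) = -0.7069; θ_2 = -134.9857° (elbow-down)
β = atan2(-2.5682,-7.2770) = -160.5608°; ψ = atan2(-1.4146,7.5861) = -10.5625°
θ_1 = β − ψ = -149.9983°
θ_3 = φ − θ_1 − θ_2 = 44.9840° (wrapped to (-180°,180°])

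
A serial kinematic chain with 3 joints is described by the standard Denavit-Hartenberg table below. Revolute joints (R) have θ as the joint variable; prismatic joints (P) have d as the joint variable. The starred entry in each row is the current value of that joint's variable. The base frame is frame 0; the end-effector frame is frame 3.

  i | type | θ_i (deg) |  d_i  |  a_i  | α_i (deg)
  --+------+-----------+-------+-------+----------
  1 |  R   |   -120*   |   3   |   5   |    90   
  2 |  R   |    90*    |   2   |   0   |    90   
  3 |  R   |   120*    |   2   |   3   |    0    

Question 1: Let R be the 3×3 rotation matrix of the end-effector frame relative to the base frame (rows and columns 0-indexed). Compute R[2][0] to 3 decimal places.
-0.500

End-effector x-axis (col 0 of R) = (-0.7500,0.4330,-0.5000)
R[2][0] = -0.5000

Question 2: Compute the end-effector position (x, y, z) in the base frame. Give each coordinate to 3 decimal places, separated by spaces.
after link 1: o_1 = (-2.5000, -4.3301, 3.0000)
after link 2: o_2 = (-4.2321, -3.3301, 3.0000)
after link 3: o_3 = (-7.4821, -3.7631, 1.5000)

-7.482 -3.763 1.500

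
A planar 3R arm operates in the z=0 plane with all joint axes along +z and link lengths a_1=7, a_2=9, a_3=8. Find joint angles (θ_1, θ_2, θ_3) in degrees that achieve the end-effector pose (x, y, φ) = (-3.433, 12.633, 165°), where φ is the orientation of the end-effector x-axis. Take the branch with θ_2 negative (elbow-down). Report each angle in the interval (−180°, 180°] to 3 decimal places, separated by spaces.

wrist centre = target − a_3·(cos φ, sin φ) = (4.2944, 10.5624)
cos θ_2 = (130.0072−7²−9²)/(2·7·9) = 0.0001; θ_2 = -89.9967° (elbow-down)
β = atan2(10.5624,4.2944) = 67.8747°; ψ = atan2(-9.0000,7.0005) = -52.1230°
θ_1 = β − ψ = 119.9976°
θ_3 = φ − θ_1 − θ_2 = 134.9991° (wrapped to (-180°,180°])

119.998 -89.997 134.999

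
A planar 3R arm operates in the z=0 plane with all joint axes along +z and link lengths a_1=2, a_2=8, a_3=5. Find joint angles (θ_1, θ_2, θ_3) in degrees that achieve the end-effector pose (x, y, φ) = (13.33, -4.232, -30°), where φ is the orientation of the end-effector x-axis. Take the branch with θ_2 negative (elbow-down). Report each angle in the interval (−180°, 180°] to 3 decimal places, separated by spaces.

wrist centre = target − a_3·(cos φ, sin φ) = (8.9999, -1.7320)
cos θ_2 = (83.9975−2²−8²)/(2·2·8) = 0.4999; θ_2 = -60.0051° (elbow-down)
β = atan2(-1.7320,8.9999) = -10.8932°; ψ = atan2(-6.9286,5.9994) = -49.1110°
θ_1 = β − ψ = 38.2177°
θ_3 = φ − θ_1 − θ_2 = -8.2126° (wrapped to (-180°,180°])

38.218 -60.005 -8.213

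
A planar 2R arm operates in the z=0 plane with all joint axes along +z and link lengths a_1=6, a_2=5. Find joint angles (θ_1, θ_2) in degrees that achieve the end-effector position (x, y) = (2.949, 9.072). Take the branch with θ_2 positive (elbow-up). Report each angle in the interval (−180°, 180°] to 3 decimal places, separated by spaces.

cos θ_2 = (90.9978−6²−5²)/(2·6·5) = 0.5000; θ_2 = 60.0024° (elbow-up)
β = atan2(9.0720,2.9490) = 71.9924°; ψ = atan2(4.3302,8.4998) = 26.9966°
θ_1 = β − ψ = 44.9958°

44.996 60.002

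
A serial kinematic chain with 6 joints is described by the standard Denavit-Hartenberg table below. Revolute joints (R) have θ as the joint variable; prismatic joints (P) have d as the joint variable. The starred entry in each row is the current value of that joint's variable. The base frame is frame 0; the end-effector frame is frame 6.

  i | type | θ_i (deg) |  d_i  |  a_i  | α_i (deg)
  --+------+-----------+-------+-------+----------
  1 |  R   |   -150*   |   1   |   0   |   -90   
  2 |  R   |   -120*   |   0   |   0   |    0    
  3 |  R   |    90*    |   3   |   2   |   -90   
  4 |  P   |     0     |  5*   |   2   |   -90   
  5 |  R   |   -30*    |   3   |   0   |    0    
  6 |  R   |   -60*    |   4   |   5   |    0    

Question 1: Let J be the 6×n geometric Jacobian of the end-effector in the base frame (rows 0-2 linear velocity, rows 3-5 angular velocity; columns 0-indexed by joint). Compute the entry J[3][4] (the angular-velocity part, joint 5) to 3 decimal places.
axis z_4 = (-0.5000,0.8660,-0.0000); lever o_n−o_4 = (-5.6651,4.8122,-4.3301)
cross product → J_v[:, 4] = (-3.7500,-2.1651,2.5000)
J_ω[:, 4] = z_4
entry J[3][4] = -0.5000

-0.500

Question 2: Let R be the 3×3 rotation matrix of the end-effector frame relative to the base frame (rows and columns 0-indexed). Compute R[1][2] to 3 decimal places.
0.866

End-effector z-axis (col 2 of R) = (-0.5000,0.8660,-0.0000)
R[1][2] = 0.8660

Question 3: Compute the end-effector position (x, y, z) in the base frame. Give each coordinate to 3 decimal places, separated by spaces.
after link 1: o_1 = (0.0000, 0.0000, 1.0000)
after link 2: o_2 = (0.0000, 0.0000, 1.0000)
after link 3: o_3 = (-0.0000, -3.4641, 2.0000)
after link 4: o_4 = (-3.6651, -5.5801, -1.3301)
after link 5: o_5 = (-5.1651, -2.9821, -1.3301)
after link 6: o_6 = (-9.3301, -0.7679, -5.6603)

-9.330 -0.768 -5.660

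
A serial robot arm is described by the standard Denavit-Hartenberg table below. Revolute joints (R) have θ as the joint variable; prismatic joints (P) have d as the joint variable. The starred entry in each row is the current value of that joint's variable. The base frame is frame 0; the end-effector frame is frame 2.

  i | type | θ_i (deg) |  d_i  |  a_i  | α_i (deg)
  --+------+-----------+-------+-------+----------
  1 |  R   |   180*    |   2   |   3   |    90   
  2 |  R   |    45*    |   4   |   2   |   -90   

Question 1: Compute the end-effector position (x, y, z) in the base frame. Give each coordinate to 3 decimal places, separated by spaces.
-4.414 4.000 3.414

after link 1: o_1 = (-3.0000, 0.0000, 2.0000)
after link 2: o_2 = (-4.4142, 4.0000, 3.4142)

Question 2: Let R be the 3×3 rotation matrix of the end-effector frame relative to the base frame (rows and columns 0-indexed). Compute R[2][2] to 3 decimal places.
0.707

End-effector z-axis (col 2 of R) = (0.7071,-0.0000,0.7071)
R[2][2] = 0.7071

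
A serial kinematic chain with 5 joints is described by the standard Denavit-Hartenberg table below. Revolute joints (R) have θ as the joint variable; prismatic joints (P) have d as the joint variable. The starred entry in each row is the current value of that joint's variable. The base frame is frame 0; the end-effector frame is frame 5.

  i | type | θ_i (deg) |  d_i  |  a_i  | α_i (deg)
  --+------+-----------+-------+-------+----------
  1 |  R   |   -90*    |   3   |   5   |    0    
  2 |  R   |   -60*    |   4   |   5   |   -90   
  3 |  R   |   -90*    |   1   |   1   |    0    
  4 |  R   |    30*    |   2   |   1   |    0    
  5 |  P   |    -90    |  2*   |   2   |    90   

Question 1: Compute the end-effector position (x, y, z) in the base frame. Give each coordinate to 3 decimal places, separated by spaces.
-0.763 -11.214 9.866

after link 1: o_1 = (0.0000, -5.0000, 3.0000)
after link 2: o_2 = (-4.3301, -7.5000, 7.0000)
after link 3: o_3 = (-3.8301, -8.3660, 8.0000)
after link 4: o_4 = (-3.2631, -10.3481, 8.8660)
after link 5: o_5 = (-0.7631, -11.2141, 9.8660)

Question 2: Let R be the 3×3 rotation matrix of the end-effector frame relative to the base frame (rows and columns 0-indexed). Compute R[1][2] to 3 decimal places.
End-effector z-axis (col 2 of R) = (0.4330,0.2500,-0.8660)
R[1][2] = 0.2500

0.250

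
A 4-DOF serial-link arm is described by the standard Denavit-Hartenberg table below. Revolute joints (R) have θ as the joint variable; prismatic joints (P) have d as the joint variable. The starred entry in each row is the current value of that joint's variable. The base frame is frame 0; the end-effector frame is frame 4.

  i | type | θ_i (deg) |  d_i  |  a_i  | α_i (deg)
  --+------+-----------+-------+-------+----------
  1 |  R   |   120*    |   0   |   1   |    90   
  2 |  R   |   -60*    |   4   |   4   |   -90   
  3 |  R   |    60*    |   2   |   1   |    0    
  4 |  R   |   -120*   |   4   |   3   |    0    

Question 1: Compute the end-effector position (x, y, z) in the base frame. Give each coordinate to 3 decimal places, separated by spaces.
after link 1: o_1 = (-0.5000, 0.8660, 0.0000)
after link 2: o_2 = (1.9641, 4.5981, -3.4641)
after link 3: o_3 = (0.2231, 5.8816, -2.8971)
after link 4: o_4 = (0.3660, 10.8301, -2.1962)

0.366 10.830 -2.196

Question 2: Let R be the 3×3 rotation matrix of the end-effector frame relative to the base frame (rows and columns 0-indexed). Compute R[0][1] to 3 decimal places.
-0.650

End-effector y-axis (col 1 of R) = (-0.6495,0.1250,-0.7500)
R[0][1] = -0.6495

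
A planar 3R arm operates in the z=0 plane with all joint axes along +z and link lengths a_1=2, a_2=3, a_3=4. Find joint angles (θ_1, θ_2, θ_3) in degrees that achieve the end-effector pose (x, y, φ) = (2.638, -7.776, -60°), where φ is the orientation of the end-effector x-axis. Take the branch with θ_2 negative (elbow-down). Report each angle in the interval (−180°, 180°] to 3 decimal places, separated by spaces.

-44.995 -60.003 44.998

wrist centre = target − a_3·(cos φ, sin φ) = (0.6380, -4.3119)
cos θ_2 = (18.9995−2²−3²)/(2·2·3) = 0.5000; θ_2 = -60.0027° (elbow-down)
β = atan2(-4.3119,0.6380) = -81.5834°; ψ = atan2(-2.5981,3.4999) = -36.5885°
θ_1 = β − ψ = -44.9950°
θ_3 = φ − θ_1 − θ_2 = 44.9976° (wrapped to (-180°,180°])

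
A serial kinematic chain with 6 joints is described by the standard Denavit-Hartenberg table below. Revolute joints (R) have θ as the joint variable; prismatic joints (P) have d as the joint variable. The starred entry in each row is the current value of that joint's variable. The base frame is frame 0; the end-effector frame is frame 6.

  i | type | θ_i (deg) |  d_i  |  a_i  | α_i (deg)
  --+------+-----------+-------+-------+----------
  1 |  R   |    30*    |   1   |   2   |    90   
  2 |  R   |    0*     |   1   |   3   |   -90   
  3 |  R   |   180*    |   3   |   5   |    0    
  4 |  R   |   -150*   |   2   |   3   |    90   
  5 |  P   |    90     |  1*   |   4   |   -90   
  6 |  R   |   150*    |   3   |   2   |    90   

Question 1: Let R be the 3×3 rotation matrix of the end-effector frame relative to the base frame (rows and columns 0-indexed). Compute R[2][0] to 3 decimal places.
-0.866

End-effector x-axis (col 0 of R) = (-0.4330,0.2500,-0.8660)
R[2][0] = -0.8660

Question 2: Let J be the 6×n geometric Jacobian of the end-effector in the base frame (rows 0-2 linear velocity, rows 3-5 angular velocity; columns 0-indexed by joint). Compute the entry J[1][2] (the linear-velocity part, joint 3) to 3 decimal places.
-4.330

axis z_2 = (0.0000,0.0000,1.0000); lever o_n−o_2 = (-4.3301,-2.5000,7.2679)
cross product → J_v[:, 2] = (2.5000,-4.3301,0.0000)
J_ω[:, 2] = z_2
entry J[1][2] = -4.3301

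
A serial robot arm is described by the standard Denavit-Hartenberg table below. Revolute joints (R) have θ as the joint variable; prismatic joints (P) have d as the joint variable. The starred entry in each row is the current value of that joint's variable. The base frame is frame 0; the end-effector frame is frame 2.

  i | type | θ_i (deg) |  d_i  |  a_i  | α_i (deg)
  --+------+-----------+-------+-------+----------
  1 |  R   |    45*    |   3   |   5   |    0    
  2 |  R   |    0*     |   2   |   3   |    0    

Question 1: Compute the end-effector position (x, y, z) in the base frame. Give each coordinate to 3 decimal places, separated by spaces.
after link 1: o_1 = (3.5355, 3.5355, 3.0000)
after link 2: o_2 = (5.6569, 5.6569, 5.0000)

5.657 5.657 5.000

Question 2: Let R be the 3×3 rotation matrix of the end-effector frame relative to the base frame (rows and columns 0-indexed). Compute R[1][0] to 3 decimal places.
End-effector x-axis (col 0 of R) = (0.7071,0.7071,0.0000)
R[1][0] = 0.7071

0.707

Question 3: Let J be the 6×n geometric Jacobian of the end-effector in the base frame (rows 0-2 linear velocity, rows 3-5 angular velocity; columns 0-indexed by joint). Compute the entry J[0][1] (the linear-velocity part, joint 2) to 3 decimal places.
axis z_1 = (0.0000,0.0000,1.0000); lever o_n−o_1 = (2.1213,2.1213,2.0000)
cross product → J_v[:, 1] = (-2.1213,2.1213,0.0000)
J_ω[:, 1] = z_1
entry J[0][1] = -2.1213

-2.121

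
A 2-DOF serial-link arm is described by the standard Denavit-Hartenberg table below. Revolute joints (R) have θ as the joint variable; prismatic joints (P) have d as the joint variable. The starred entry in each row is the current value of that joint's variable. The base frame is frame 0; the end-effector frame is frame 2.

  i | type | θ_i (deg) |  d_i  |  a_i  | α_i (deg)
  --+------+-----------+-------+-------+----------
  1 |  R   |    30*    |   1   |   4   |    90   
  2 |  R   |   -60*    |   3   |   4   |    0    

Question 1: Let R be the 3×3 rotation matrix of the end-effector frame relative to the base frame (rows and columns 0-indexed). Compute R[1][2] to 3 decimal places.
End-effector z-axis (col 2 of R) = (0.5000,-0.8660,0.0000)
R[1][2] = -0.8660

-0.866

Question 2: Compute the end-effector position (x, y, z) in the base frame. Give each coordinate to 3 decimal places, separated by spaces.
6.696 0.402 -2.464

after link 1: o_1 = (3.4641, 2.0000, 1.0000)
after link 2: o_2 = (6.6962, 0.4019, -2.4641)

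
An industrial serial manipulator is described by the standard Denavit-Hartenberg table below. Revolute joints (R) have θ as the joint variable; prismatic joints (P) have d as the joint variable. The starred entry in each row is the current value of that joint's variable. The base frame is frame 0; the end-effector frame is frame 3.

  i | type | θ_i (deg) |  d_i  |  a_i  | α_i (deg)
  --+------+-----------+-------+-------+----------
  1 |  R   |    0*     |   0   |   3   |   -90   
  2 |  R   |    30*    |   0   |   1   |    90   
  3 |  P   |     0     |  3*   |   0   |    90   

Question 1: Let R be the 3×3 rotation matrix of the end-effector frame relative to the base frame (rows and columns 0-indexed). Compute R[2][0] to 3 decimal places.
-0.500

End-effector x-axis (col 0 of R) = (0.8660,0.0000,-0.5000)
R[2][0] = -0.5000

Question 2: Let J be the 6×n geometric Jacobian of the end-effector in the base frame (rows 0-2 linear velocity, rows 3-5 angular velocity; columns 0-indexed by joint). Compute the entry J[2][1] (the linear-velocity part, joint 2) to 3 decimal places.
-2.366

axis z_1 = (0.0000,1.0000,0.0000); lever o_n−o_1 = (2.3660,0.0000,2.0981)
cross product → J_v[:, 1] = (2.0981,0.0000,-2.3660)
J_ω[:, 1] = z_1
entry J[2][1] = -2.3660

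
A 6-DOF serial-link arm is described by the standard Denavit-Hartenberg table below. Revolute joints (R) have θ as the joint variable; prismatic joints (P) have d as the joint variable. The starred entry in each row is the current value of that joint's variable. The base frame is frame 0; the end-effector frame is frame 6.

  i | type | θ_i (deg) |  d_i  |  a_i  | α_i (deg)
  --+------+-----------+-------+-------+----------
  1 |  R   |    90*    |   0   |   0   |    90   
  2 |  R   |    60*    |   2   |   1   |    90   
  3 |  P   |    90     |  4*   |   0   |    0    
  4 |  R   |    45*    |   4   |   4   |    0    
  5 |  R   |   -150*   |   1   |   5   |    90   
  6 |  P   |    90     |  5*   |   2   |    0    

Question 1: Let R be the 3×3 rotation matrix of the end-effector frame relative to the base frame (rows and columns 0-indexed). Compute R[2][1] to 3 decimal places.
-0.837

End-effector y-axis (col 1 of R) = (0.2588,-0.4830,-0.8365)
R[2][1] = -0.8365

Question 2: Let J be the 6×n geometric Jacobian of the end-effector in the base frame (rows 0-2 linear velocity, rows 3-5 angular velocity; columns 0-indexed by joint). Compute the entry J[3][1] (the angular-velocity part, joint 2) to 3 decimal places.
axis z_1 = (1.0000,-0.0000,0.0000); lever o_n−o_1 = (-1.2953,10.3798,-4.0216)
cross product → J_v[:, 1] = (-0.0000,4.0216,10.3798)
J_ω[:, 1] = z_1
entry J[3][1] = 1.0000

1.000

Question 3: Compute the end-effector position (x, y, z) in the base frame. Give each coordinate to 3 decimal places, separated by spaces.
after link 1: o_1 = (0.0000, 0.0000, 0.0000)
after link 2: o_2 = (2.0000, 0.5000, 0.8660)
after link 3: o_3 = (2.0000, 3.9641, -1.1340)
after link 4: o_4 = (4.8284, 6.0140, -5.5835)
after link 5: o_5 = (3.5343, 9.2948, -1.9009)
after link 6: o_6 = (-1.2953, 10.3798, -4.0216)

-1.295 10.380 -4.022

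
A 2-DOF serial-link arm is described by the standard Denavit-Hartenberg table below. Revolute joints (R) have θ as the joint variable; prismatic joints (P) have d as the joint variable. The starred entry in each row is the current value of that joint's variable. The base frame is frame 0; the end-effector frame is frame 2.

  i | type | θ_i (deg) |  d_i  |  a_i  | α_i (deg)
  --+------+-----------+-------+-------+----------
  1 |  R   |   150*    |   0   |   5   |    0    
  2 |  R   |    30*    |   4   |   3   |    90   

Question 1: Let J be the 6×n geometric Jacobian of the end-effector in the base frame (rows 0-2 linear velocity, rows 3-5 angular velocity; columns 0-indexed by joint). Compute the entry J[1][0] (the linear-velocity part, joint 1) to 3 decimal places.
axis z_0 = ẑ; lever o_n−o_0 = (-7.3301,2.5000,4.0000)
cross product → J_v[:, 0] = (-2.5000,-7.3301,0.0000)
J_ω[:, 0] = z_0
entry J[1][0] = -7.3301

-7.330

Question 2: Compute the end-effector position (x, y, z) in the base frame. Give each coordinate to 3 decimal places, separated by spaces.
after link 1: o_1 = (-4.3301, 2.5000, 0.0000)
after link 2: o_2 = (-7.3301, 2.5000, 4.0000)

-7.330 2.500 4.000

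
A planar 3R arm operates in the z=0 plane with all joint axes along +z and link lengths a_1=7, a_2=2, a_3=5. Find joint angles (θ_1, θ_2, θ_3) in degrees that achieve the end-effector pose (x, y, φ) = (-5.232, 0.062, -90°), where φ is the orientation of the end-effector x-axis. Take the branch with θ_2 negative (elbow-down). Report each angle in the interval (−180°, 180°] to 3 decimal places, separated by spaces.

wrist centre = target − a_3·(cos φ, sin φ) = (-5.2320, 5.0620)
cos θ_2 = (52.9977−7²−2²)/(2·7·2) = -0.0001; θ_2 = -90.0048° (elbow-down)
β = atan2(5.0620,-5.2320) = 135.9461°; ψ = atan2(-2.0000,6.9998) = -15.9458°
θ_1 = β − ψ = 151.8919°
θ_3 = φ − θ_1 − θ_2 = -151.8871° (wrapped to (-180°,180°])

151.892 -90.005 -151.887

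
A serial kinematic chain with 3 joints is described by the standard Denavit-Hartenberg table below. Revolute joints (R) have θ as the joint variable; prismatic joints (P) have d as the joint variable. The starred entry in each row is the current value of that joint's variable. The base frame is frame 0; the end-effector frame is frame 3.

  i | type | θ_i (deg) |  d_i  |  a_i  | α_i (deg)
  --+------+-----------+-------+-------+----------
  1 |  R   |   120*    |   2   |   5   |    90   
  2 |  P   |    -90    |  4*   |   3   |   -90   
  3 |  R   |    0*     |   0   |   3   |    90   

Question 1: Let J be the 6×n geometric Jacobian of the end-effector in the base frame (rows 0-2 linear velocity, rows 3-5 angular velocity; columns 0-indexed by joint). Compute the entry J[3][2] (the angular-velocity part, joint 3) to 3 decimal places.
axis z_2 = (-0.5000,0.8660,0.0000); lever o_n−o_2 = (0.0000,0.0000,-3.0000)
cross product → J_v[:, 2] = (-2.5981,-1.5000,-0.0000)
J_ω[:, 2] = z_2
entry J[3][2] = -0.5000

-0.500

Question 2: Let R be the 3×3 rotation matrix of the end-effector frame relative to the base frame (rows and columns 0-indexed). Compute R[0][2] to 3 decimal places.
0.866

End-effector z-axis (col 2 of R) = (0.8660,0.5000,0.0000)
R[0][2] = 0.8660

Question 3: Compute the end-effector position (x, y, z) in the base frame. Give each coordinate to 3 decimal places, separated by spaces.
after link 1: o_1 = (-2.5000, 4.3301, 2.0000)
after link 2: o_2 = (0.9641, 6.3301, -1.0000)
after link 3: o_3 = (0.9641, 6.3301, -4.0000)

0.964 6.330 -4.000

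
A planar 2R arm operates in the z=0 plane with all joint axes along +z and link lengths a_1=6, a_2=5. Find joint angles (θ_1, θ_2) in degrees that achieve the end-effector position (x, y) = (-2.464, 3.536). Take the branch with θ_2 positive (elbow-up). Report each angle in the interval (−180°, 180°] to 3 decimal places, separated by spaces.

69.749 134.999

cos θ_2 = (18.5746−6²−5²)/(2·6·5) = -0.7071; θ_2 = 134.9987° (elbow-up)
β = atan2(3.5360,-2.4640) = 124.8700°; ψ = atan2(3.5356,2.4645) = 55.1211°
θ_1 = β − ψ = 69.7490°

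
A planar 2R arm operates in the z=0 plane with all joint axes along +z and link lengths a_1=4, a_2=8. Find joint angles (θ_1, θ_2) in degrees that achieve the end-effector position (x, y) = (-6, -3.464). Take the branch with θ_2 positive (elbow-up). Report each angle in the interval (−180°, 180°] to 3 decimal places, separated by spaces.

cos θ_2 = (47.9993−4²−8²)/(2·4·8) = -0.5000; θ_2 = 120.0007° (elbow-up)
β = atan2(-3.4640,-6.0000) = -150.0007°; ψ = atan2(6.9282,-0.0001) = 90.0007°
θ_1 = β − ψ = -240.0015°

119.999 120.001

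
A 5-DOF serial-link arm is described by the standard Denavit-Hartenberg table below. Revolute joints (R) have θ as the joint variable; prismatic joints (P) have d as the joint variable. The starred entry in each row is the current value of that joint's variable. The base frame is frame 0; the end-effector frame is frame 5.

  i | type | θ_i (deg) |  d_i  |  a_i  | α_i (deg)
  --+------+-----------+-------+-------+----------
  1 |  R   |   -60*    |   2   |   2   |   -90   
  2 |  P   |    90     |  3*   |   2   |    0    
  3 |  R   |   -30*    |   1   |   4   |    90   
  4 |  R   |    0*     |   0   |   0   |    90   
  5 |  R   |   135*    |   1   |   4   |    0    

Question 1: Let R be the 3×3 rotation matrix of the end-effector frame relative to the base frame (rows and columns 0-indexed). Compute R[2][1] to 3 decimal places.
0.259

End-effector y-axis (col 1 of R) = (-0.4830,0.8365,0.2588)
R[2][1] = 0.2588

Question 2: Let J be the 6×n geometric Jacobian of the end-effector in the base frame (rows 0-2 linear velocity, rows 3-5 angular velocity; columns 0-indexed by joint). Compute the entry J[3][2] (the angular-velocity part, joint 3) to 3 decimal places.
axis z_2 = (0.8660,0.5000,0.0000); lever o_n−o_2 = (1.5176,-2.6286,0.3996)
cross product → J_v[:, 2] = (0.1998,-0.3461,-3.0353)
J_ω[:, 2] = z_2
entry J[3][2] = 0.8660

0.866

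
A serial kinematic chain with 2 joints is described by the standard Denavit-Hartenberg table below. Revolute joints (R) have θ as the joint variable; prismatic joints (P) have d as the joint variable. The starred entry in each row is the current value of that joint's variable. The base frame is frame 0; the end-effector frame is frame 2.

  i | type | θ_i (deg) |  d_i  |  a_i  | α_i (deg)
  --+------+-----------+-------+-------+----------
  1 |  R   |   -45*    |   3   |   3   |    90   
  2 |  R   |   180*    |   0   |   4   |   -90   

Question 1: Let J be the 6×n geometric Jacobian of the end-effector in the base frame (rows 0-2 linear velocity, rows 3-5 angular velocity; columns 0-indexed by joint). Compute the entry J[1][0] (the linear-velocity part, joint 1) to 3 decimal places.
-0.707

axis z_0 = ẑ; lever o_n−o_0 = (-0.7071,0.7071,3.0000)
cross product → J_v[:, 0] = (-0.7071,-0.7071,0.0000)
J_ω[:, 0] = z_0
entry J[1][0] = -0.7071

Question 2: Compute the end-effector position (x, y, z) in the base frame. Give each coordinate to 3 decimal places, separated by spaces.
-0.707 0.707 3.000

after link 1: o_1 = (2.1213, -2.1213, 3.0000)
after link 2: o_2 = (-0.7071, 0.7071, 3.0000)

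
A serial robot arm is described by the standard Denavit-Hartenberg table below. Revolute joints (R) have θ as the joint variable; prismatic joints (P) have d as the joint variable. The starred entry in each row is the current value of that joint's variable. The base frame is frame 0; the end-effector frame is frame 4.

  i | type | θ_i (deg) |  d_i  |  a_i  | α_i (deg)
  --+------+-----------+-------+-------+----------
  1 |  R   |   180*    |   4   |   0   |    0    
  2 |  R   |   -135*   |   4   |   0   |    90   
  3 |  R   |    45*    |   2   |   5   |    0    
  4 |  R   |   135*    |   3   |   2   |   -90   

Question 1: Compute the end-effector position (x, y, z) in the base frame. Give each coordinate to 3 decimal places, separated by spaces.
4.621 -2.450 11.536

after link 1: o_1 = (0.0000, 0.0000, 4.0000)
after link 2: o_2 = (0.0000, 0.0000, 8.0000)
after link 3: o_3 = (3.9142, 1.0858, 11.5355)
after link 4: o_4 = (4.6213, -2.4497, 11.5355)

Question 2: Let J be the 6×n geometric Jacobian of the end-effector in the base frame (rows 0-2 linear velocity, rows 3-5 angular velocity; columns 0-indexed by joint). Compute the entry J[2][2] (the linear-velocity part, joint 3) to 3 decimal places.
1.536

axis z_2 = (0.7071,-0.7071,0.0000); lever o_n−o_2 = (4.6213,-2.4497,3.5355)
cross product → J_v[:, 2] = (-2.5000,-2.5000,1.5355)
J_ω[:, 2] = z_2
entry J[2][2] = 1.5355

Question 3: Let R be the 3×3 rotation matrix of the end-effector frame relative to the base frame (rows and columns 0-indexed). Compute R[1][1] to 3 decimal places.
End-effector y-axis (col 1 of R) = (-0.7071,0.7071,-0.0000)
R[1][1] = 0.7071

0.707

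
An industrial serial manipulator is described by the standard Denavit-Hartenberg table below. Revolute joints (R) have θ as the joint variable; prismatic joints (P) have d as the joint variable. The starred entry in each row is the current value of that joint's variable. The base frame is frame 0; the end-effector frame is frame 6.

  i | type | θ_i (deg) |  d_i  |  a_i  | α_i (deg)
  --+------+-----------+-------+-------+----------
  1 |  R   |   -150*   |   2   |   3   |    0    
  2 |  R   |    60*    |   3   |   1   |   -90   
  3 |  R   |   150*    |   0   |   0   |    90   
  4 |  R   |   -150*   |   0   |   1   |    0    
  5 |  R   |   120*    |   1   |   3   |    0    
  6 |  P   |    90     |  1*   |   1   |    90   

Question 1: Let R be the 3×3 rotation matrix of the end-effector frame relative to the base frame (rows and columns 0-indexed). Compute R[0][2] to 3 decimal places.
End-effector z-axis (col 2 of R) = (-0.5000,0.7500,-0.4330)
R[0][2] = -0.5000

-0.500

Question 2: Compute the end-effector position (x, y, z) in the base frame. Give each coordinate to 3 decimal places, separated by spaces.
after link 1: o_1 = (-2.5981, -1.5000, 2.0000)
after link 2: o_2 = (-2.5981, -2.5000, 5.0000)
after link 3: o_3 = (-2.5981, -2.5000, 5.0000)
after link 4: o_4 = (-3.0981, -3.2500, 5.4330)
after link 5: o_5 = (-4.5981, -1.5000, 3.2679)
after link 6: o_6 = (-3.7321, -1.5670, 2.1519)

-3.732 -1.567 2.152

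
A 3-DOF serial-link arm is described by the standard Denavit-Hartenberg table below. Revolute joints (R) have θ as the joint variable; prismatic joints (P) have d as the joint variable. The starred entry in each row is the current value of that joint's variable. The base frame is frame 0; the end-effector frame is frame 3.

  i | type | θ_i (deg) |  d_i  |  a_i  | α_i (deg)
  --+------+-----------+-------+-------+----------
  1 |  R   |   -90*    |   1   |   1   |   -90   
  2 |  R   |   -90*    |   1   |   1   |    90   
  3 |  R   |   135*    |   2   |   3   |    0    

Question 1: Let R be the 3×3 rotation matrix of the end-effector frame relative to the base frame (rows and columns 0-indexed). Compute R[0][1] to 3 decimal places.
-0.707

End-effector y-axis (col 1 of R) = (-0.7071,0.0000,-0.7071)
R[0][1] = -0.7071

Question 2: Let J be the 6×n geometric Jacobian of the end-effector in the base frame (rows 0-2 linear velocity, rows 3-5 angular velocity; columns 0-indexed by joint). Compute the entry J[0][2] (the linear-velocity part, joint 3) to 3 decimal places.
-2.121

axis z_2 = (-0.0000,1.0000,0.0000); lever o_n−o_2 = (2.1213,2.0000,-2.1213)
cross product → J_v[:, 2] = (-2.1213,0.0000,-2.1213)
J_ω[:, 2] = z_2
entry J[0][2] = -2.1213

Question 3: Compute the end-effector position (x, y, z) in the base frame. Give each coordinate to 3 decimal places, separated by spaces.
after link 1: o_1 = (0.0000, -1.0000, 1.0000)
after link 2: o_2 = (1.0000, -1.0000, 2.0000)
after link 3: o_3 = (3.1213, 1.0000, -0.1213)

3.121 1.000 -0.121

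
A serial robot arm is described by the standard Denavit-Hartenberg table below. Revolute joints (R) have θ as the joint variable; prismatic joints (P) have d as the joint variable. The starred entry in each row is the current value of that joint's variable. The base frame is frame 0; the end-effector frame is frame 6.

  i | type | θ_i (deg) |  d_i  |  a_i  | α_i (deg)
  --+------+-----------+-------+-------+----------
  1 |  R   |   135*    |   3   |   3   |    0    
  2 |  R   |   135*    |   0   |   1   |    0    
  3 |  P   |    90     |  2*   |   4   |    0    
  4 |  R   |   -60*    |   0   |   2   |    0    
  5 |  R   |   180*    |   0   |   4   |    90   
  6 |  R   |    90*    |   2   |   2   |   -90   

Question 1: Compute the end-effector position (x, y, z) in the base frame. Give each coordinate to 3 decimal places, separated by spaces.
after link 1: o_1 = (-2.1213, 2.1213, 3.0000)
after link 2: o_2 = (-2.1213, 1.1213, 3.0000)
after link 3: o_3 = (1.8787, 1.1213, 5.0000)
after link 4: o_4 = (2.8787, -0.6107, 5.0000)
after link 5: o_5 = (0.8787, 2.8534, 5.0000)
after link 6: o_6 = (2.6107, 3.8534, 7.0000)

2.611 3.853 7.000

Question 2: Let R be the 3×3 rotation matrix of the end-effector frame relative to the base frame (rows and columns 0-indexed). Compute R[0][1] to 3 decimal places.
-0.866

End-effector y-axis (col 1 of R) = (-0.8660,-0.5000,-0.0000)
R[0][1] = -0.8660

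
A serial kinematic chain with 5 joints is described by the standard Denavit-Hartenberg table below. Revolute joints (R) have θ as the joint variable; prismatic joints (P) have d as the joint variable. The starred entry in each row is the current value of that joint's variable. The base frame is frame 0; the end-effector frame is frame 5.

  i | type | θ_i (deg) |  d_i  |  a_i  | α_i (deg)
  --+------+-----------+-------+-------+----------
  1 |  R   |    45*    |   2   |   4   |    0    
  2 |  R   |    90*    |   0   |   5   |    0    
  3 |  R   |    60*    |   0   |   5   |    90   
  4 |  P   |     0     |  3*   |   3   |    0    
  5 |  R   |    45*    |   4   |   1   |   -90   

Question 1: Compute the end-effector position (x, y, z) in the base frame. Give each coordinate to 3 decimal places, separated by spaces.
-10.929 10.872 2.707

after link 1: o_1 = (2.8284, 2.8284, 2.0000)
after link 2: o_2 = (-0.7071, 6.3640, 2.0000)
after link 3: o_3 = (-5.5367, 5.0699, 2.0000)
after link 4: o_4 = (-9.2110, 7.1912, 2.0000)
after link 5: o_5 = (-10.9293, 10.8719, 2.7071)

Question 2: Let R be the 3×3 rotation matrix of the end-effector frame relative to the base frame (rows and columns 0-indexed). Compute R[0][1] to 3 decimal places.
End-effector y-axis (col 1 of R) = (0.2588,-0.9659,-0.0000)
R[0][1] = 0.2588

0.259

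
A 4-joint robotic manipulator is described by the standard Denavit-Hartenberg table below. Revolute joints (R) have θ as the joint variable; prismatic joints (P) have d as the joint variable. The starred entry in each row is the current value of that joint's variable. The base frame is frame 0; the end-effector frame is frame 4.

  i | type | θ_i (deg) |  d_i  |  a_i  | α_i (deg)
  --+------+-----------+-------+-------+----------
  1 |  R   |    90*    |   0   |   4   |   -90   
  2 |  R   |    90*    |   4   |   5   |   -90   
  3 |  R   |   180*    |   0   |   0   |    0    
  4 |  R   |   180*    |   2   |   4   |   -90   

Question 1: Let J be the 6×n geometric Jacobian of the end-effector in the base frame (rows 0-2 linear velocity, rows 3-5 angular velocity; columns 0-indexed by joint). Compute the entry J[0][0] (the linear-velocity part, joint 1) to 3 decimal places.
-2.000

axis z_0 = ẑ; lever o_n−o_0 = (-4.0000,2.0000,-9.0000)
cross product → J_v[:, 0] = (-2.0000,-4.0000,0.0000)
J_ω[:, 0] = z_0
entry J[0][0] = -2.0000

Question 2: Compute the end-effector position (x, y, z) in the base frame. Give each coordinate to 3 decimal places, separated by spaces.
after link 1: o_1 = (0.0000, 4.0000, 0.0000)
after link 2: o_2 = (-4.0000, 4.0000, -5.0000)
after link 3: o_3 = (-4.0000, 4.0000, -5.0000)
after link 4: o_4 = (-4.0000, 2.0000, -9.0000)

-4.000 2.000 -9.000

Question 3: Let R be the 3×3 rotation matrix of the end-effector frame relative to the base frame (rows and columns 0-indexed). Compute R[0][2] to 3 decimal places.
End-effector z-axis (col 2 of R) = (1.0000,-0.0000,-0.0000)
R[0][2] = 1.0000

1.000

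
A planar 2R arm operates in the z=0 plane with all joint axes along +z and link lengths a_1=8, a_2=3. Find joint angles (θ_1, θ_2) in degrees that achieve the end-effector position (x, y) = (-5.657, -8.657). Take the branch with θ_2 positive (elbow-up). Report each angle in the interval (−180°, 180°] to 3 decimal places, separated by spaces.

cos θ_2 = (106.9453−8²−3²)/(2·8·3) = 0.7072; θ_2 = 44.9930° (elbow-up)
β = atan2(-8.6570,-5.6570) = -123.1630°; ψ = atan2(2.1211,10.1216) = 11.8355°
θ_1 = β − ψ = -134.9985°

-134.999 44.993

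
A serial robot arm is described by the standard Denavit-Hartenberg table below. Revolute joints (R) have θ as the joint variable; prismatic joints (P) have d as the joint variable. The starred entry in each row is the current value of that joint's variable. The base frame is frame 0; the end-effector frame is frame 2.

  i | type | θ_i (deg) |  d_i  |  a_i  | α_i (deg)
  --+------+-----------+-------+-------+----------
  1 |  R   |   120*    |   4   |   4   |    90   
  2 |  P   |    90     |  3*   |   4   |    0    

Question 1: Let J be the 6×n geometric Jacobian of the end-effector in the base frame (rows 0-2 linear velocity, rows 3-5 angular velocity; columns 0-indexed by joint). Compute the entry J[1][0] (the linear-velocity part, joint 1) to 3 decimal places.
axis z_0 = ẑ; lever o_n−o_0 = (0.5981,4.9641,8.0000)
cross product → J_v[:, 0] = (-4.9641,0.5981,0.0000)
J_ω[:, 0] = z_0
entry J[1][0] = 0.5981

0.598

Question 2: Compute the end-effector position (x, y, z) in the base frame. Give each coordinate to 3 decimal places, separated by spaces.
0.598 4.964 8.000

after link 1: o_1 = (-2.0000, 3.4641, 4.0000)
after link 2: o_2 = (0.5981, 4.9641, 8.0000)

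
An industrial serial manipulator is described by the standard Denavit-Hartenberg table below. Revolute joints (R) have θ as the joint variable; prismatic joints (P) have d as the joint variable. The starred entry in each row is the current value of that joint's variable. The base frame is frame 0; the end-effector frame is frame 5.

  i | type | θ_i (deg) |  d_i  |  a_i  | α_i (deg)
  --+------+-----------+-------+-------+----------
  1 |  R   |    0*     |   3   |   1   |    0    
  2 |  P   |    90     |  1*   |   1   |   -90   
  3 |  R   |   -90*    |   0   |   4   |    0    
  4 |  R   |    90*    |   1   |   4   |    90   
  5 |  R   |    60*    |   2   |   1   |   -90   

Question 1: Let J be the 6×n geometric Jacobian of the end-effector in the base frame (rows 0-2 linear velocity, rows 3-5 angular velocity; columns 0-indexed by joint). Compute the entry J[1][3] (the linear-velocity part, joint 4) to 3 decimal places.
axis z_3 = (-1.0000,0.0000,0.0000); lever o_n−o_3 = (-1.8660,4.5000,2.0000)
cross product → J_v[:, 3] = (-0.0000,2.0000,-4.5000)
J_ω[:, 3] = z_3
entry J[1][3] = 2.0000

2.000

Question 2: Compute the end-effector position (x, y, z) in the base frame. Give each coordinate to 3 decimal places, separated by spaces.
-0.866 5.500 10.000

after link 1: o_1 = (1.0000, 0.0000, 3.0000)
after link 2: o_2 = (1.0000, 1.0000, 4.0000)
after link 3: o_3 = (1.0000, 1.0000, 8.0000)
after link 4: o_4 = (0.0000, 5.0000, 8.0000)
after link 5: o_5 = (-0.8660, 5.5000, 10.0000)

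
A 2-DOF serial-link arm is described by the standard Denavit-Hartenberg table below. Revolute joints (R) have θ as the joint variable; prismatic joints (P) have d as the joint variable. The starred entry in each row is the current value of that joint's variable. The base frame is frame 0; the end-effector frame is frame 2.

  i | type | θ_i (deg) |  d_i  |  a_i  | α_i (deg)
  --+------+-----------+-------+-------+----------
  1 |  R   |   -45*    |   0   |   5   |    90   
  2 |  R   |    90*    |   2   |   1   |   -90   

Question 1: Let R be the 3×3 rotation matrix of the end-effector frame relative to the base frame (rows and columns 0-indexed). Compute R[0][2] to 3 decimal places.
End-effector z-axis (col 2 of R) = (-0.7071,0.7071,0.0000)
R[0][2] = -0.7071

-0.707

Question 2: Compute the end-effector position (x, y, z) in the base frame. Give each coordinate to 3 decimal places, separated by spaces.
2.121 -4.950 1.000

after link 1: o_1 = (3.5355, -3.5355, 0.0000)
after link 2: o_2 = (2.1213, -4.9497, 1.0000)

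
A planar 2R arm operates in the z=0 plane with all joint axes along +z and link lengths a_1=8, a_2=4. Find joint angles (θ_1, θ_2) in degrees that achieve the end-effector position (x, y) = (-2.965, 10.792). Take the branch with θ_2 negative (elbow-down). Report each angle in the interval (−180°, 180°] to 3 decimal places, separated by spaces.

cos θ_2 = (125.2585−8²−4²)/(2·8·4) = 0.7072; θ_2 = -44.9954° (elbow-down)
β = atan2(10.7920,-2.9650) = 105.3624°; ψ = atan2(-2.8282,10.8287) = -14.6374°
θ_1 = β − ψ = 119.9998°

120.000 -44.995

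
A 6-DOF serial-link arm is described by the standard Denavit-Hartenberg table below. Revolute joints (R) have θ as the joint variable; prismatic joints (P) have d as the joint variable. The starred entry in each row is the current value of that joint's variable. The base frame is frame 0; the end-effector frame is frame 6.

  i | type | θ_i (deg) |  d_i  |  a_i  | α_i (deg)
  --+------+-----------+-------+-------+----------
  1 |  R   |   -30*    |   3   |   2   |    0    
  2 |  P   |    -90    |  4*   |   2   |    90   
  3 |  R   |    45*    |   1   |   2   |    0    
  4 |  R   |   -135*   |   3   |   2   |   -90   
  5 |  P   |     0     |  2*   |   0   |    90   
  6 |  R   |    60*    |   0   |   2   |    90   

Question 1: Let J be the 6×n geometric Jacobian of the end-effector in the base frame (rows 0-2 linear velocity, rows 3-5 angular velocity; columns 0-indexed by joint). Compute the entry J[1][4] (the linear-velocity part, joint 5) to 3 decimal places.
prismatic axis z_4 = (-0.5000,-0.8660,0.0000)
J_v[:, 4] = z_4; J_ω[:, 4] = (0,0,0)
entry J[1][4] = -0.8660

-0.866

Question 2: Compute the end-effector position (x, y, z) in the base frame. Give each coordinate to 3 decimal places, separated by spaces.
after link 1: o_1 = (1.7321, -1.0000, 3.0000)
after link 2: o_2 = (0.7321, -2.7321, 7.0000)
after link 3: o_3 = (-0.8411, -3.4568, 8.4142)
after link 4: o_4 = (-3.4392, -1.9568, 6.4142)
after link 5: o_5 = (-4.4392, -3.6888, 6.4142)
after link 6: o_6 = (-5.3052, -5.1888, 5.4142)

-5.305 -5.189 5.414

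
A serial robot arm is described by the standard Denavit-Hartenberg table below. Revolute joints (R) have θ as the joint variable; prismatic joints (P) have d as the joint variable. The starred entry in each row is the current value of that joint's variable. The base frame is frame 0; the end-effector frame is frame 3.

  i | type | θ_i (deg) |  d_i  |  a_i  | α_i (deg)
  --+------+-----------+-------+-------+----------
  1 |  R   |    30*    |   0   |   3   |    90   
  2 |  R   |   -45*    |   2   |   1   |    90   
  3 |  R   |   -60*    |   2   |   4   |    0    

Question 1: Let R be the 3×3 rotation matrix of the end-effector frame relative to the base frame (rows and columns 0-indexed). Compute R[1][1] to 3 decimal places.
End-effector y-axis (col 1 of R) = (0.7803,-0.1268,-0.6124)
R[1][1] = -0.1268

-0.127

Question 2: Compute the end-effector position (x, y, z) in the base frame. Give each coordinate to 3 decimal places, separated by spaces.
after link 1: o_1 = (2.5981, 1.5000, 0.0000)
after link 2: o_2 = (4.2104, 0.1215, -0.7071)
after link 3: o_3 = (2.4784, 3.1215, -3.5355)

2.478 3.122 -3.536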